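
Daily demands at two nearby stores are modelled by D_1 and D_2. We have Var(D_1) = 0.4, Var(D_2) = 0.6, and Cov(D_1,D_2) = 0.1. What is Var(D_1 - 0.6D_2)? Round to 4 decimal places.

Var(D_1 - 0.6D_2) = (1)²·Var(D_1) + (-0.6)²·Var(D_2) + 2·(1)·(-0.6)·Cov(D_1,D_2)
= 1·0.4 + 0.36·0.6 + -1.2·0.1 = 0.496

0.4960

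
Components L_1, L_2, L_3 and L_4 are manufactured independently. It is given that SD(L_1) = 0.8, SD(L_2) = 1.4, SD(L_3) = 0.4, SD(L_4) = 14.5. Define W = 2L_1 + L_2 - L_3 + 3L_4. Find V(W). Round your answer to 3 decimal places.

1896.930

V(L_1) = 0.64, V(L_2) = 1.96, V(L_3) = 0.16, V(L_4) = 210.25
By independence, V(W) = (2)²V(L_1) + (1)²V(L_2) + (-1)²V(L_3) + (3)²V(L_4)
= (2)²·0.64 + (1)²·1.96 + (-1)²·0.16 + (3)²·210.25 = 1896.93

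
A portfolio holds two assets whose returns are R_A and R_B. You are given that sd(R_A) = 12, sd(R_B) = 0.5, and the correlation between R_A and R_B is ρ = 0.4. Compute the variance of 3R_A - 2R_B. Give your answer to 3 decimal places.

var(R_A) = (12)² = 144;  var(R_B) = (0.5)² = 0.25
Cov(R_A,R_B) = ρ·sd(R_A)·sd(R_B) = 0.4·12·0.5 = 2.4
var(3R_A - 2R_B) = (3)²·var(R_A) + (-2)²·var(R_B) + 2·(3)·(-2)·Cov(R_A,R_B)
= 9·144 + 4·0.25 + -12·2.4 = 1268.2

1268.200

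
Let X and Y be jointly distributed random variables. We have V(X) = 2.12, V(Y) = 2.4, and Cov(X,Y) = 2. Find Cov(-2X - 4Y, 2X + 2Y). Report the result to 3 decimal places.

-51.680

Cov(-2X - 4Y, 2X + 2Y) = (-2)(2)V(X) + (-4)(2)V(Y) + [(-2)(2) + (-4)(2)]Cov(X,Y)
= -4·2.12 + -8·2.4 + -12·2 = -51.68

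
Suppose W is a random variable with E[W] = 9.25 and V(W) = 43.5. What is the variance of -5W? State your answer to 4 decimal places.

1087.5000

V(-5W) = (-5)²·V(W) = 25·43.5 = 1087.5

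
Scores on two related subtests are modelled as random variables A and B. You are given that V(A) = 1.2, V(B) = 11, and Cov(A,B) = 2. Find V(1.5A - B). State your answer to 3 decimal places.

7.700

V(1.5A - B) = (1.5)²·V(A) + (-1)²·V(B) + 2·(1.5)·(-1)·Cov(A,B)
= 2.25·1.2 + 1·11 + -3·2 = 7.7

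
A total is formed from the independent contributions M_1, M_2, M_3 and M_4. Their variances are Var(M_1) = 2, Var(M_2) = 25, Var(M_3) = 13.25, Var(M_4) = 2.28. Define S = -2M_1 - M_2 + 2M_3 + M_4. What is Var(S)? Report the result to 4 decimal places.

By independence, Var(S) = (-2)²Var(M_1) + (-1)²Var(M_2) + (2)²Var(M_3) + (1)²Var(M_4)
= (-2)²·2 + (-1)²·25 + (2)²·13.25 + (1)²·2.28 = 88.28

88.2800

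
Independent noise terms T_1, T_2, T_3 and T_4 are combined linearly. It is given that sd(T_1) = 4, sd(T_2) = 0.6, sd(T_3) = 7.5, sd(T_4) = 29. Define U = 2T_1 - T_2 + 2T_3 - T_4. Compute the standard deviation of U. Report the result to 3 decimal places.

33.621

var(T_1) = 16, var(T_2) = 0.36, var(T_3) = 56.25, var(T_4) = 841
By independence, var(U) = (2)²var(T_1) + (-1)²var(T_2) + (2)²var(T_3) + (-1)²var(T_4)
= (2)²·16 + (-1)²·0.36 + (2)²·56.25 + (-1)²·841 = 1130.36
sd(U) = √1130.36 ≈ 33.621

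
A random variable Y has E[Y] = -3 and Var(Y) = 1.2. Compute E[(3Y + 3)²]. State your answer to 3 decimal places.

E[3Y + 3] = 3·-3 + 3 = -6
Var(3Y + 3) = (3)²·1.2 = 10.8
E[(3Y + 3)²] = Var((3Y + 3)) + (E[(3Y + 3)])² = 10.8 + (-6)² = 46.8

46.800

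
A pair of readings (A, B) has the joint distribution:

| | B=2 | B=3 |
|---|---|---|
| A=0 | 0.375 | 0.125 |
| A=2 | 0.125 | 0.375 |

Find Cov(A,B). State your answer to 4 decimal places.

E[A] = 1,  E[B] = 2.5
E[AB] = 2.75
Cov(A,B) = E[AB] − E[A]E[B] = 2.75 − (1)(2.5) = 0.25

0.2500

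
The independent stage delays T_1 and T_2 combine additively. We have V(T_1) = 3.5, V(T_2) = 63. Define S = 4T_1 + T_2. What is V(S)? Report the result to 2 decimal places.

By independence, V(S) = (4)²V(T_1) + (1)²V(T_2)
= (4)²·3.5 + (1)²·63 = 119

119.00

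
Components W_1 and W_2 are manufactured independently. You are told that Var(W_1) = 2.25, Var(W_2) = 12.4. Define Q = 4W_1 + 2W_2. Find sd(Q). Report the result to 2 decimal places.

By independence, Var(Q) = (4)²Var(W_1) + (2)²Var(W_2)
= (4)²·2.25 + (2)²·12.4 = 85.6
sd(Q) = √85.6 ≈ 9.25

9.25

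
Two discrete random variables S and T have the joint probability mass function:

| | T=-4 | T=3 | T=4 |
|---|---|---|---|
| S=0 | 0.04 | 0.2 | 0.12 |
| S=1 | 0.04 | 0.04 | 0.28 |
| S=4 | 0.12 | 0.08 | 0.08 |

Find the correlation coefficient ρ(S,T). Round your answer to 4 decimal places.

-0.3357

E[S] = 1.48,  E[T] = 2.08
E[ST] = 1.4
Cov(S,T) = E[ST] − E[S]E[T] = 1.4 − (1.48)(2.08) = -1.6784
Var(S) = 2.6496,  Var(T) = 9.4336
ρ = -1.6784 / √(2.6496·9.4336) ≈ -0.3357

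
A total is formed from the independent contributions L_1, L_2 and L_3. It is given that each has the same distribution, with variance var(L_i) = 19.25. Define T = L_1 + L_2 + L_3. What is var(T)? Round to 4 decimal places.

57.7500

By independence, var(T) = (1)²var(L_1) + (1)²var(L_2) + (1)²var(L_3)
= (1)²·19.25 + (1)²·19.25 + (1)²·19.25 = 57.75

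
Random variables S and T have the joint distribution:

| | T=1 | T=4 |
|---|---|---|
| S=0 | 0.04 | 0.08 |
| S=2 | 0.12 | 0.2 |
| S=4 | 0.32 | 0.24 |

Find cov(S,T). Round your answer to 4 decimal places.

E[S] = 2.88,  E[T] = 2.56
E[ST] = 6.96
cov(S,T) = E[ST] − E[S]E[T] = 6.96 − (2.88)(2.56) = -0.4128

-0.4128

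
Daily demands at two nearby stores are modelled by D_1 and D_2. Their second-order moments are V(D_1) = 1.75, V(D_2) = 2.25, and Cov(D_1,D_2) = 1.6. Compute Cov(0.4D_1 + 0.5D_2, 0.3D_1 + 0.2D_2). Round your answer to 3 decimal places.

0.803

Cov(0.4D_1 + 0.5D_2, 0.3D_1 + 0.2D_2) = (0.4)(0.3)V(D_1) + (0.5)(0.2)V(D_2) + [(0.4)(0.2) + (0.5)(0.3)]Cov(D_1,D_2)
= 0.12·1.75 + 0.1·2.25 + 0.23·1.6 = 0.803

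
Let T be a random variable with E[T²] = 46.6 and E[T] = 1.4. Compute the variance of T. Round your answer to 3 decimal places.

44.640

V(T) = 46.6 − (1.4)² = 44.64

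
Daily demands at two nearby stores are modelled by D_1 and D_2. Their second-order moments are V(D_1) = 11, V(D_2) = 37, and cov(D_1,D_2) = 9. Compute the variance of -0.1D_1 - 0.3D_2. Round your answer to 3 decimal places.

V(-0.1D_1 - 0.3D_2) = (-0.1)²·V(D_1) + (-0.3)²·V(D_2) + 2·(-0.1)·(-0.3)·cov(D_1,D_2)
= 0.01·11 + 0.09·37 + 0.06·9 = 3.98

3.980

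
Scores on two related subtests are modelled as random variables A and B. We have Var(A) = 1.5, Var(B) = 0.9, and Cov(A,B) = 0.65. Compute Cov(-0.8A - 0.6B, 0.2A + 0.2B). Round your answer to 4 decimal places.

-0.5300

Cov(-0.8A - 0.6B, 0.2A + 0.2B) = (-0.8)(0.2)Var(A) + (-0.6)(0.2)Var(B) + [(-0.8)(0.2) + (-0.6)(0.2)]Cov(A,B)
= -0.16·1.5 + -0.12·0.9 + -0.28·0.65 = -0.53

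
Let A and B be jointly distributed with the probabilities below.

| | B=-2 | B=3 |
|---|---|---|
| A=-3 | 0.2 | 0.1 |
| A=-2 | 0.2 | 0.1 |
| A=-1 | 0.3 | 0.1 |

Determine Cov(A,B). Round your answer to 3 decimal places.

-0.150

E[A] = -1.9,  E[B] = -0.5
E[AB] = 0.8
Cov(A,B) = E[AB] − E[A]E[B] = 0.8 − (-1.9)(-0.5) = -0.15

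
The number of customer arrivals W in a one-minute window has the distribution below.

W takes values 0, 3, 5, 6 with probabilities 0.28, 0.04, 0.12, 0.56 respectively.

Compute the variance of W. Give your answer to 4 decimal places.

E[W] = (0)(0.28) + (3)(0.04) + (5)(0.12) + (6)(0.56) = 4.08
E[W²] = (0)²(0.28) + (3)²(0.04) + (5)²(0.12) + (6)²(0.56) = 23.52
Var(W) = E[W²] − (E[W])² = 23.52 − (4.08)² = 6.8736

6.8736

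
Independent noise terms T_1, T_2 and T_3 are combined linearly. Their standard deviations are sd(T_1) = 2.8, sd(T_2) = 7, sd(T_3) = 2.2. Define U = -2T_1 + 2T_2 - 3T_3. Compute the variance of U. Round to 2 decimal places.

Var(T_1) = 7.84, Var(T_2) = 49, Var(T_3) = 4.84
By independence, Var(U) = (-2)²Var(T_1) + (2)²Var(T_2) + (-3)²Var(T_3)
= (-2)²·7.84 + (2)²·49 + (-3)²·4.84 = 270.92

270.92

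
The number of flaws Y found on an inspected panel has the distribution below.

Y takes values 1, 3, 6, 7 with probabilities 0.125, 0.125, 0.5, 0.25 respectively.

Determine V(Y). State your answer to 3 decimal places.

3.938

E[Y] = (1)(0.125) + (3)(0.125) + (6)(0.5) + (7)(0.25) = 5.25
E[Y²] = (1)²(0.125) + (3)²(0.125) + (6)²(0.5) + (7)²(0.25) = 31.5
V(Y) = E[Y²] − (E[Y])² = 31.5 − (5.25)² = 3.9375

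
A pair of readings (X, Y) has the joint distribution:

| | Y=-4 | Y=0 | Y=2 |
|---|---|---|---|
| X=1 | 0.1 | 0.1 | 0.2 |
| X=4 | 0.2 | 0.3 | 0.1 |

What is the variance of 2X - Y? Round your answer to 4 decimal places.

17.1600

E[X] = 2.8,  E[Y] = -0.6,  E[XY] = -2.4
var(X) = 10 − (2.8)² = 2.16;  var(Y) = 6 − (-0.6)² = 5.64
Cov(X,Y) = -2.4 − (2.8)(-0.6) = -0.72
var(2X - Y) = (2)²·2.16 + (-1)²·5.64 + 2·(2)·(-1)·-0.72 = 17.16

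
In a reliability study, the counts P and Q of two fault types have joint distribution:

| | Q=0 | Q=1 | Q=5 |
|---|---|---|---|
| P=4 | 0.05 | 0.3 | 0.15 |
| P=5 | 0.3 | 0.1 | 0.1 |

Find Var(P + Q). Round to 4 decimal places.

E[P] = 4.5,  E[Q] = 1.65,  E[PQ] = 7.2
Var(P) = 20.5 − (4.5)² = 0.25;  Var(Q) = 6.65 − (1.65)² = 3.9275
cov(P,Q) = 7.2 − (4.5)(1.65) = -0.225
Var(P + Q) = (1)²·0.25 + (1)²·3.9275 + 2·(1)·(1)·-0.225 = 3.7275

3.7275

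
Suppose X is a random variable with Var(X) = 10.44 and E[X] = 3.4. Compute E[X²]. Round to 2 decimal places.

22.00

E[X²] = Var(X) + (E[X])² = 10.44 + (3.4)² = 22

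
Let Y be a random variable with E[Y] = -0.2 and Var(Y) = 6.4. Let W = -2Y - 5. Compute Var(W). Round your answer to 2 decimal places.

Var(-2Y - 5) = (-2)²·Var(Y) = 4·6.4 = 25.6

25.60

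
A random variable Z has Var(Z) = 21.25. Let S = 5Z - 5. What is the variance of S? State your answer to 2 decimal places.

Var(5Z - 5) = (5)²·Var(Z) = 25·21.25 = 531.25

531.25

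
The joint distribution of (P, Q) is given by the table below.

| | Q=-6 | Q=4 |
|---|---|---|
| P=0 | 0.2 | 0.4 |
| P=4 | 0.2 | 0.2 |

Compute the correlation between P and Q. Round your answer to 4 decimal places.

-0.1667

E[P] = 1.6,  E[Q] = 0
E[PQ] = -1.6
Cov(P,Q) = E[PQ] − E[P]E[Q] = -1.6 − (1.6)(0) = -1.6
Var(P) = 3.84,  Var(Q) = 24
ρ = -1.6 / √(3.84·24) ≈ -0.1667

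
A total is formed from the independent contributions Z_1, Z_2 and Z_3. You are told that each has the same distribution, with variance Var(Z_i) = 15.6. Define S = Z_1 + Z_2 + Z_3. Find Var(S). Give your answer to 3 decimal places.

46.800

By independence, Var(S) = (1)²Var(Z_1) + (1)²Var(Z_2) + (1)²Var(Z_3)
= (1)²·15.6 + (1)²·15.6 + (1)²·15.6 = 46.8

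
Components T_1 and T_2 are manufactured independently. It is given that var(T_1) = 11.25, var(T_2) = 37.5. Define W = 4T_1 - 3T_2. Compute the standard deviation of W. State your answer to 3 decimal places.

By independence, var(W) = (4)²var(T_1) + (-3)²var(T_2)
= (4)²·11.25 + (-3)²·37.5 = 517.5
σ(W) = √517.5 ≈ 22.749

22.749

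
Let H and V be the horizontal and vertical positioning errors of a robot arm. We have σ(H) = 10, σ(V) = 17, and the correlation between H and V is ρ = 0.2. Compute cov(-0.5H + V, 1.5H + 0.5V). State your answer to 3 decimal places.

112.000

Var(H) = (10)² = 100;  Var(V) = (17)² = 289
cov(H,V) = ρ·σ(H)·σ(V) = 0.2·10·17 = 34
cov(-0.5H + V, 1.5H + 0.5V) = (-0.5)(1.5)Var(H) + (1)(0.5)Var(V) + [(-0.5)(0.5) + (1)(1.5)]cov(H,V)
= -0.75·100 + 0.5·289 + 1.25·34 = 112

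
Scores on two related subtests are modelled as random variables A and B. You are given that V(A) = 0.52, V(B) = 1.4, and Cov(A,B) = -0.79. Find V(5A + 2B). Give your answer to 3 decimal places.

V(5A + 2B) = (5)²·V(A) + (2)²·V(B) + 2·(5)·(2)·Cov(A,B)
= 25·0.52 + 4·1.4 + 20·-0.79 = 2.8

2.800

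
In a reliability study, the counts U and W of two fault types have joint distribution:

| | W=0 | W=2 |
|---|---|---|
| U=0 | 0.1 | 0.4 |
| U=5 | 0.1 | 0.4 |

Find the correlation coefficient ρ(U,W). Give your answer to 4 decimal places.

E[U] = 2.5,  E[W] = 1.6
E[UW] = 4
Cov(U,W) = E[UW] − E[U]E[W] = 4 − (2.5)(1.6) = 0
Var(U) = 6.25,  Var(W) = 0.64
ρ = 0 / √(6.25·0.64) ≈ 0.0000

0.0000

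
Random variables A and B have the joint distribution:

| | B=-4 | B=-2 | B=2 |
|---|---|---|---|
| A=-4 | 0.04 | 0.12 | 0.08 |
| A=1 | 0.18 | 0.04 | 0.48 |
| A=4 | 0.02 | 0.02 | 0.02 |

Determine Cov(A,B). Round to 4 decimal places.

E[A] = -0.02,  E[B] = -0.16
E[AB] = 0.8
Cov(A,B) = E[AB] − E[A]E[B] = 0.8 − (-0.02)(-0.16) = 0.7968

0.7968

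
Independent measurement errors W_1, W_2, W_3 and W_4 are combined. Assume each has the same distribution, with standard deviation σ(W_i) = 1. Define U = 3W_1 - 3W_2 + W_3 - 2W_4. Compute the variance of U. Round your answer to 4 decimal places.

var(W_i) = (1)² = 1
By independence, var(U) = (3)²var(W_1) + (-3)²var(W_2) + (1)²var(W_3) + (-2)²var(W_4)
= (3)²·1 + (-3)²·1 + (1)²·1 + (-2)²·1 = 23

23.0000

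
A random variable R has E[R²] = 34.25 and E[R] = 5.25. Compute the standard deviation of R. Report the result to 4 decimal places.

var(R) = 34.25 − (5.25)² = 6.6875
σ(R) = √6.6875 ≈ 2.5860

2.5860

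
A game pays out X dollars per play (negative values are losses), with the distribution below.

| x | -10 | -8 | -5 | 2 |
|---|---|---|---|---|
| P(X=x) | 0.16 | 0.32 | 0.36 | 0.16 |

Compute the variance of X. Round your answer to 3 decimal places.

14.310

E[X] = (-10)(0.16) + (-8)(0.32) + (-5)(0.36) + (2)(0.16) = -5.64
E[X²] = (-10)²(0.16) + (-8)²(0.32) + (-5)²(0.36) + (2)²(0.16) = 46.12
Var(X) = E[X²] − (E[X])² = 46.12 − (-5.64)² = 14.3104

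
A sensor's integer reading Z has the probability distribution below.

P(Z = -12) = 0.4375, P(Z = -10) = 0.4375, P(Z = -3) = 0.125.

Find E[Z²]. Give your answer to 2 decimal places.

107.88

E[Z²] = (-12)²(0.4375) + (-10)²(0.4375) + (-3)²(0.125) = 107.875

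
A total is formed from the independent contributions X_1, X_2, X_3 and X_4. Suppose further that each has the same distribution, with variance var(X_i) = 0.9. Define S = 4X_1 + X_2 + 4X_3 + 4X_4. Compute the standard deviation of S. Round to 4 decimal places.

By independence, var(S) = (4)²var(X_1) + (1)²var(X_2) + (4)²var(X_3) + (4)²var(X_4)
= (4)²·0.9 + (1)²·0.9 + (4)²·0.9 + (4)²·0.9 = 44.1
sd(S) = √44.1 ≈ 6.6408

6.6408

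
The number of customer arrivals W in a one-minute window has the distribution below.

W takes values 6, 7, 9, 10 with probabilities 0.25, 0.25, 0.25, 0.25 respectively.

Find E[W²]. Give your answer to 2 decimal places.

66.50

E[W²] = (6)²(0.25) + (7)²(0.25) + (9)²(0.25) + (10)²(0.25) = 66.5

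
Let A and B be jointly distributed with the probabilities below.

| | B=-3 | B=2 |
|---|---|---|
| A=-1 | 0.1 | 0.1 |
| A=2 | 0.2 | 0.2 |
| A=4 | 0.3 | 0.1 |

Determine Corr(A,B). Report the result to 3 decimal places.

-0.200

E[A] = 2.2,  E[B] = -1
E[AB] = -3.1
cov(A,B) = E[AB] − E[A]E[B] = -3.1 − (2.2)(-1) = -0.9
Var(A) = 3.36,  Var(B) = 6
ρ = -0.9 / √(3.36·6) ≈ -0.200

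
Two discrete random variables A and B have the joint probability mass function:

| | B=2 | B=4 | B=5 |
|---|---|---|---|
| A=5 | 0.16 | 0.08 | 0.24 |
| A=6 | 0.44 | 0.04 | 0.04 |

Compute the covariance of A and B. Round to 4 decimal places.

E[A] = 5.52,  E[B] = 3.08
E[AB] = 16.64
Cov(A,B) = E[AB] − E[A]E[B] = 16.64 − (5.52)(3.08) = -0.3616

-0.3616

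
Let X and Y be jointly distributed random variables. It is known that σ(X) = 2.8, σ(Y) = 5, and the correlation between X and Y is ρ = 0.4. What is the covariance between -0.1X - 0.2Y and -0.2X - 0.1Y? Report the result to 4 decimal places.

V(X) = (2.8)² = 7.84;  V(Y) = (5)² = 25
cov(X,Y) = ρ·σ(X)·σ(Y) = 0.4·2.8·5 = 5.6
cov(-0.1X - 0.2Y, -0.2X - 0.1Y) = (-0.1)(-0.2)V(X) + (-0.2)(-0.1)V(Y) + [(-0.1)(-0.1) + (-0.2)(-0.2)]cov(X,Y)
= 0.02·7.84 + 0.02·25 + 0.05·5.6 = 0.9368

0.9368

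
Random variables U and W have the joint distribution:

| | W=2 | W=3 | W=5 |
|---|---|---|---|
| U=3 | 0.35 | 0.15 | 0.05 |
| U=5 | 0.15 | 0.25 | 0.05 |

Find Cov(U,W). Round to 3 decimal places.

E[U] = 3.9,  E[W] = 2.7
E[UW] = 10.7
Cov(U,W) = E[UW] − E[U]E[W] = 10.7 − (3.9)(2.7) = 0.17

0.170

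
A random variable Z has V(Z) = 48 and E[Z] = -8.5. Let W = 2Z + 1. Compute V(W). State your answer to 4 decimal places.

V(2Z + 1) = (2)²·V(Z) = 4·48 = 192

192.0000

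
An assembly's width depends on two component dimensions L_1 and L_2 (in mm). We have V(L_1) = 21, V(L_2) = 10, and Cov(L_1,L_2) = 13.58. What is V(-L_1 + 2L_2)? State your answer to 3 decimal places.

V(-L_1 + 2L_2) = (-1)²·V(L_1) + (2)²·V(L_2) + 2·(-1)·(2)·Cov(L_1,L_2)
= 1·21 + 4·10 + -4·13.58 = 6.68

6.680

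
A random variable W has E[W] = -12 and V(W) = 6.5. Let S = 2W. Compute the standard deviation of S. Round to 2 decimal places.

V(2W) = (2)²·6.5 = 26
sd(S) = √26 ≈ 5.10

5.10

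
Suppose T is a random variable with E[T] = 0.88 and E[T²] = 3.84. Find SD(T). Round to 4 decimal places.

1.7509

V(T) = 3.84 − (0.88)² = 3.0656
SD(T) = √3.0656 ≈ 1.7509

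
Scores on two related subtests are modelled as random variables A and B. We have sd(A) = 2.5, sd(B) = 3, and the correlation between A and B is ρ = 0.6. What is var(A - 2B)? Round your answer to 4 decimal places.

var(A) = (2.5)² = 6.25;  var(B) = (3)² = 9
Cov(A,B) = ρ·sd(A)·sd(B) = 0.6·2.5·3 = 4.5
var(A - 2B) = (1)²·var(A) + (-2)²·var(B) + 2·(1)·(-2)·Cov(A,B)
= 1·6.25 + 4·9 + -4·4.5 = 24.25

24.2500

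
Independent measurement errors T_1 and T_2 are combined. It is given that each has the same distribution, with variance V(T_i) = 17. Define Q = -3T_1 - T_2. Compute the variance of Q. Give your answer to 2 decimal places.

170.00

By independence, V(Q) = (-3)²V(T_1) + (-1)²V(T_2)
= (-3)²·17 + (-1)²·17 = 170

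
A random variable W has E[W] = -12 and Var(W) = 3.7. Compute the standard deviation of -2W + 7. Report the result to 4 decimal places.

Var(-2W + 7) = (-2)²·3.7 = 14.8
SD(-2W + 7) = √14.8 ≈ 3.8471

3.8471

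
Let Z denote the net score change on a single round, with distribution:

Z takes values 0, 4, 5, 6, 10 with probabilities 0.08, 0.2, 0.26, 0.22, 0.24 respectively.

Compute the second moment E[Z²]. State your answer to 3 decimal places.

E[Z²] = (0)²(0.08) + (4)²(0.2) + (5)²(0.26) + (6)²(0.22) + (10)²(0.24) = 41.62

41.620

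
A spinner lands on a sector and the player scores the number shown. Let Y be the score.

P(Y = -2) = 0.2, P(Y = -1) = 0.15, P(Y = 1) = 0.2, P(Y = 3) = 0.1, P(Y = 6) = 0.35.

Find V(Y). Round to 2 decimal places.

E[Y] = (-2)(0.2) + (-1)(0.15) + (1)(0.2) + (3)(0.1) + (6)(0.35) = 2.05
E[Y²] = (-2)²(0.2) + (-1)²(0.15) + (1)²(0.2) + (3)²(0.1) + (6)²(0.35) = 14.65
V(Y) = E[Y²] − (E[Y])² = 14.65 − (2.05)² = 10.4475

10.45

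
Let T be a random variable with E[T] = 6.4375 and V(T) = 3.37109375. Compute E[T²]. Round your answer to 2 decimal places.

44.81

E[T²] = V(T) + (E[T])² = 3.37109375 + (6.4375)² = 44.8125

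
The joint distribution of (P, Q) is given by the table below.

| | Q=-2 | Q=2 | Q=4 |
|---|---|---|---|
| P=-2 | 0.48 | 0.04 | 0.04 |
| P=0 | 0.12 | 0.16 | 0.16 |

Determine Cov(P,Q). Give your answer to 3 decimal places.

1.440

E[P] = -1.12,  E[Q] = 0
E[PQ] = 1.44
Cov(P,Q) = E[PQ] − E[P]E[Q] = 1.44 − (-1.12)(0) = 1.44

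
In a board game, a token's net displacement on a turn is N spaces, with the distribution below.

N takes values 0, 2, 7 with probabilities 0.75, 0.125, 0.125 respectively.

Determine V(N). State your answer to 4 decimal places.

5.3594

E[N] = (0)(0.75) + (2)(0.125) + (7)(0.125) = 1.125
E[N²] = (0)²(0.75) + (2)²(0.125) + (7)²(0.125) = 6.625
V(N) = E[N²] − (E[N])² = 6.625 − (1.125)² = 5.359375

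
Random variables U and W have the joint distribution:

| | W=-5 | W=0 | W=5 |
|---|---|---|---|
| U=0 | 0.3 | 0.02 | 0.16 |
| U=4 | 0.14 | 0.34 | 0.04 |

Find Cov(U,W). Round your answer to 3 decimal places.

E[U] = 2.08,  E[W] = -1.2
E[UW] = -2
Cov(U,W) = E[UW] − E[U]E[W] = -2 − (2.08)(-1.2) = 0.496

0.496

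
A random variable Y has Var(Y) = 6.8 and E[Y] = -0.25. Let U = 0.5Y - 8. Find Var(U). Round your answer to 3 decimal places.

1.700

Var(0.5Y - 8) = (0.5)²·Var(Y) = 0.25·6.8 = 1.7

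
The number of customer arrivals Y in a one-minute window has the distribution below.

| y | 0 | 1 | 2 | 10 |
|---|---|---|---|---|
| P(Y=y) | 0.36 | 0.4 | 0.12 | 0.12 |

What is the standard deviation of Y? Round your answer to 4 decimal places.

E[Y] = (0)(0.36) + (1)(0.4) + (2)(0.12) + (10)(0.12) = 1.84
E[Y²] = (0)²(0.36) + (1)²(0.4) + (2)²(0.12) + (10)²(0.12) = 12.88
var(Y) = E[Y²] − (E[Y])² = 12.88 − (1.84)² = 9.4944
σ(Y) = √9.4944 ≈ 3.0813

3.0813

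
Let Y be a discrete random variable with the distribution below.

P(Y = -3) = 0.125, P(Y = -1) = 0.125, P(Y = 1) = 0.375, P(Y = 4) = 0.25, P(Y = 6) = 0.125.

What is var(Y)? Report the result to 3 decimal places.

7.484

E[Y] = (-3)(0.125) + (-1)(0.125) + (1)(0.375) + (4)(0.25) + (6)(0.125) = 1.625
E[Y²] = (-3)²(0.125) + (-1)²(0.125) + (1)²(0.375) + (4)²(0.25) + (6)²(0.125) = 10.125
var(Y) = E[Y²] − (E[Y])² = 10.125 − (1.625)² = 7.484375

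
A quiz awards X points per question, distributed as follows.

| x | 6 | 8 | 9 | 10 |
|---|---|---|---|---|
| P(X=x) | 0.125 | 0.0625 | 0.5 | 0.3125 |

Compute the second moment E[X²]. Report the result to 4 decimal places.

E[X²] = (6)²(0.125) + (8)²(0.0625) + (9)²(0.5) + (10)²(0.3125) = 80.25

80.2500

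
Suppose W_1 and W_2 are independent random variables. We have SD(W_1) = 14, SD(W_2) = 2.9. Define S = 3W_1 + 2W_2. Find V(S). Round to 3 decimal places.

1797.640

V(W_1) = 196, V(W_2) = 8.41
By independence, V(S) = (3)²V(W_1) + (2)²V(W_2)
= (3)²·196 + (2)²·8.41 = 1797.64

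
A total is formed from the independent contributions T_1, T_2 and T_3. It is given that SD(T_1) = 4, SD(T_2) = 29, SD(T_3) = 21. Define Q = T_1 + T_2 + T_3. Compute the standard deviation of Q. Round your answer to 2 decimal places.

var(T_1) = 16, var(T_2) = 841, var(T_3) = 441
By independence, var(Q) = (1)²var(T_1) + (1)²var(T_2) + (1)²var(T_3)
= (1)²·16 + (1)²·841 + (1)²·441 = 1298
SD(Q) = √1298 ≈ 36.03

36.03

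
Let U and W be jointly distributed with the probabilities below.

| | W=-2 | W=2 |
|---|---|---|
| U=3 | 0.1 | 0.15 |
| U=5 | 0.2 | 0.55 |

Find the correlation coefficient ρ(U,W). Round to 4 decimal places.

E[U] = 4.5,  E[W] = 0.8
E[UW] = 3.8
Cov(U,W) = E[UW] − E[U]E[W] = 3.8 − (4.5)(0.8) = 0.2
Var(U) = 0.75,  Var(W) = 3.36
ρ = 0.2 / √(0.75·3.36) ≈ 0.1260

0.1260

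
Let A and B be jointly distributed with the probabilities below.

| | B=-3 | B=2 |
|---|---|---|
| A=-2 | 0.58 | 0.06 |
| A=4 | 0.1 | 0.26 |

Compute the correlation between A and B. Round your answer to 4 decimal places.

0.6467

E[A] = 0.16,  E[B] = -1.4
E[AB] = 4.12
Cov(A,B) = E[AB] − E[A]E[B] = 4.12 − (0.16)(-1.4) = 4.344
V(A) = 8.2944,  V(B) = 5.44
ρ = 4.344 / √(8.2944·5.44) ≈ 0.6467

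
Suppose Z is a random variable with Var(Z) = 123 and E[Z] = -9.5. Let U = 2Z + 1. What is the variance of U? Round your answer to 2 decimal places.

Var(2Z + 1) = (2)²·Var(Z) = 4·123 = 492

492.00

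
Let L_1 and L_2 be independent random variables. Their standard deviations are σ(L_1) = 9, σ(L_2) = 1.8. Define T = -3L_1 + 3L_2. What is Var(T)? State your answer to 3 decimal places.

Var(L_1) = 81, Var(L_2) = 3.24
By independence, Var(T) = (-3)²Var(L_1) + (3)²Var(L_2)
= (-3)²·81 + (3)²·3.24 = 758.16

758.160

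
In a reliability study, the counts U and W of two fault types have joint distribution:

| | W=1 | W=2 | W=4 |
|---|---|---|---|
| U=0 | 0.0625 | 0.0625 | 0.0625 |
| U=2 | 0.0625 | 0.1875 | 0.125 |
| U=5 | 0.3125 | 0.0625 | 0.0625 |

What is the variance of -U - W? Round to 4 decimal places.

E[U] = 2.9375,  E[W] = 2.0625,  E[UW] = 5.3125
Var(U) = 12.4375 − (2.9375)² = 3.80859375;  Var(W) = 5.6875 − (2.0625)² = 1.43359375
Cov(U,W) = 5.3125 − (2.9375)(2.0625) = -0.74609375
Var(-U - W) = (-1)²·3.80859375 + (-1)²·1.43359375 + 2·(-1)·(-1)·-0.74609375 = 3.75

3.7500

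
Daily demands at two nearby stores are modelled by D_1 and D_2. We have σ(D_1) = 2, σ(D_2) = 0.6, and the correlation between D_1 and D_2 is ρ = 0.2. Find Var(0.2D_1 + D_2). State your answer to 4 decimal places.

0.6160

Var(D_1) = (2)² = 4;  Var(D_2) = (0.6)² = 0.36
Cov(D_1,D_2) = ρ·σ(D_1)·σ(D_2) = 0.2·2·0.6 = 0.24
Var(0.2D_1 + D_2) = (0.2)²·Var(D_1) + (1)²·Var(D_2) + 2·(0.2)·(1)·Cov(D_1,D_2)
= 0.04·4 + 1·0.36 + 0.4·0.24 = 0.616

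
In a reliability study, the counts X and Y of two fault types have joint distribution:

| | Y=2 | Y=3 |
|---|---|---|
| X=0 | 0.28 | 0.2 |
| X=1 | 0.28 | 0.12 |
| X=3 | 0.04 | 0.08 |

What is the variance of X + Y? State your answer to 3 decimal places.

1.254

E[X] = 0.76,  E[Y] = 2.4,  E[XY] = 1.88
Var(X) = 1.48 − (0.76)² = 0.9024;  Var(Y) = 6 − (2.4)² = 0.24
cov(X,Y) = 1.88 − (0.76)(2.4) = 0.056
Var(X + Y) = (1)²·0.9024 + (1)²·0.24 + 2·(1)·(1)·0.056 = 1.2544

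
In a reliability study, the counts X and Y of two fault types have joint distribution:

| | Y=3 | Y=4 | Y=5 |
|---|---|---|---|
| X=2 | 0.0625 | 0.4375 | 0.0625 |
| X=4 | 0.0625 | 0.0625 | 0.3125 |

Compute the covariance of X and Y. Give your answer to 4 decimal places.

0.2813

E[X] = 2.875,  E[Y] = 4.25
E[XY] = 12.5
Cov(X,Y) = E[XY] − E[X]E[Y] = 12.5 − (2.875)(4.25) = 0.28125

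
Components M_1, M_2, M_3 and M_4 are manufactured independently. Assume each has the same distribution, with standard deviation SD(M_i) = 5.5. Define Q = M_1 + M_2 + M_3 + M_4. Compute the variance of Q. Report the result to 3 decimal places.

Var(M_i) = (5.5)² = 30.25
By independence, Var(Q) = (1)²Var(M_1) + (1)²Var(M_2) + (1)²Var(M_3) + (1)²Var(M_4)
= (1)²·30.25 + (1)²·30.25 + (1)²·30.25 + (1)²·30.25 = 121

121.000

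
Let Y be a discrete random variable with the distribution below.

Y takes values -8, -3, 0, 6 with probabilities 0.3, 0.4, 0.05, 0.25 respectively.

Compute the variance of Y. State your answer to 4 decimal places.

E[Y] = (-8)(0.3) + (-3)(0.4) + (0)(0.05) + (6)(0.25) = -2.1
E[Y²] = (-8)²(0.3) + (-3)²(0.4) + (0)²(0.05) + (6)²(0.25) = 31.8
Var(Y) = E[Y²] − (E[Y])² = 31.8 − (-2.1)² = 27.39

27.3900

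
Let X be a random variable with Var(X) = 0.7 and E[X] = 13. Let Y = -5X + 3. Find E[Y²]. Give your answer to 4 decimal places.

E[-5X + 3] = -5·13 + 3 = -62
Var(-5X + 3) = (-5)²·0.7 = 17.5
E[Y²] = Var(Y) + (E[Y])² = 17.5 + (-62)² = 3861.5

3861.5000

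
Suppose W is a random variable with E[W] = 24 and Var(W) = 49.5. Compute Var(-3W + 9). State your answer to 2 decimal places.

445.50

Var(-3W + 9) = (-3)²·Var(W) = 9·49.5 = 445.5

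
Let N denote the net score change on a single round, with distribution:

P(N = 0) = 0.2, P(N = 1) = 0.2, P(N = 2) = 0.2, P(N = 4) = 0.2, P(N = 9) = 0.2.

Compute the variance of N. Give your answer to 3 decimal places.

E[N] = (0)(0.2) + (1)(0.2) + (2)(0.2) + (4)(0.2) + (9)(0.2) = 3.2
E[N²] = (0)²(0.2) + (1)²(0.2) + (2)²(0.2) + (4)²(0.2) + (9)²(0.2) = 20.4
Var(N) = E[N²] − (E[N])² = 20.4 − (3.2)² = 10.16

10.160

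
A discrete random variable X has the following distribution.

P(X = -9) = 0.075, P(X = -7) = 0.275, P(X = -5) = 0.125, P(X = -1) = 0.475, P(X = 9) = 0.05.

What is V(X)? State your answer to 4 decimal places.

E[X] = (-9)(0.075) + (-7)(0.275) + (-5)(0.125) + (-1)(0.475) + (9)(0.05) = -3.25
E[X²] = (-9)²(0.075) + (-7)²(0.275) + (-5)²(0.125) + (-1)²(0.475) + (9)²(0.05) = 27.2
V(X) = E[X²] − (E[X])² = 27.2 − (-3.25)² = 16.6375

16.6375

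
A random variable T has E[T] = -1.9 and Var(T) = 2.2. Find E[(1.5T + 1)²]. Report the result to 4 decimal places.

8.3725

E[1.5T + 1] = 1.5·-1.9 + 1 = -1.85
Var(1.5T + 1) = (1.5)²·2.2 = 4.95
E[(1.5T + 1)²] = Var((1.5T + 1)) + (E[(1.5T + 1)])² = 4.95 + (-1.85)² = 8.3725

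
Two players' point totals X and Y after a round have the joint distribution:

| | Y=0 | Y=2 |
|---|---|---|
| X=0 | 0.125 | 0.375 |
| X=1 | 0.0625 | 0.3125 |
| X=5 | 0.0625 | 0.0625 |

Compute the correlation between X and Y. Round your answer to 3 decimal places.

-0.183

E[X] = 1,  E[Y] = 1.5
E[XY] = 1.25
cov(X,Y) = E[XY] − E[X]E[Y] = 1.25 − (1)(1.5) = -0.25
Var(X) = 2.5,  Var(Y) = 0.75
ρ = -0.25 / √(2.5·0.75) ≈ -0.183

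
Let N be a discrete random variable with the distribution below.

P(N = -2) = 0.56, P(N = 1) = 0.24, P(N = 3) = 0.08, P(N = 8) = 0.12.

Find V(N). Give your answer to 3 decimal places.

E[N] = (-2)(0.56) + (1)(0.24) + (3)(0.08) + (8)(0.12) = 0.32
E[N²] = (-2)²(0.56) + (1)²(0.24) + (3)²(0.08) + (8)²(0.12) = 10.88
V(N) = E[N²] − (E[N])² = 10.88 − (0.32)² = 10.7776

10.778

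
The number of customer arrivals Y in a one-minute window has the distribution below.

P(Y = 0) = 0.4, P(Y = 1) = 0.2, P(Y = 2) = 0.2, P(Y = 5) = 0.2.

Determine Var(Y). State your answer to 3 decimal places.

3.440

E[Y] = (0)(0.4) + (1)(0.2) + (2)(0.2) + (5)(0.2) = 1.6
E[Y²] = (0)²(0.4) + (1)²(0.2) + (2)²(0.2) + (5)²(0.2) = 6
Var(Y) = E[Y²] − (E[Y])² = 6 − (1.6)² = 3.44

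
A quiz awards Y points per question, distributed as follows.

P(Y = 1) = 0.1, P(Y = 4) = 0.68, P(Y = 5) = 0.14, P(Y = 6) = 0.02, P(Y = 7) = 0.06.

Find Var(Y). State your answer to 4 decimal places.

E[Y] = (1)(0.1) + (4)(0.68) + (5)(0.14) + (6)(0.02) + (7)(0.06) = 4.06
E[Y²] = (1)²(0.1) + (4)²(0.68) + (5)²(0.14) + (6)²(0.02) + (7)²(0.06) = 18.14
Var(Y) = E[Y²] − (E[Y])² = 18.14 − (4.06)² = 1.6564

1.6564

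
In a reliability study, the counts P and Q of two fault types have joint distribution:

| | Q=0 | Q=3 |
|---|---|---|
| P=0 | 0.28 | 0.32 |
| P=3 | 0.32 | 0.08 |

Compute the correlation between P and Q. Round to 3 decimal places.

-0.333

E[P] = 1.2,  E[Q] = 1.2
E[PQ] = 0.72
cov(P,Q) = E[PQ] − E[P]E[Q] = 0.72 − (1.2)(1.2) = -0.72
V(P) = 2.16,  V(Q) = 2.16
ρ = -0.72 / √(2.16·2.16) ≈ -0.333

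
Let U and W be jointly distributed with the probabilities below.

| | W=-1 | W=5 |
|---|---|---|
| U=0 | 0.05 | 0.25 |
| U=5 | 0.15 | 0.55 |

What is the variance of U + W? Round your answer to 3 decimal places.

E[U] = 3.5,  E[W] = 3.8,  E[UW] = 13
var(U) = 17.5 − (3.5)² = 5.25;  var(W) = 20.2 − (3.8)² = 5.76
Cov(U,W) = 13 − (3.5)(3.8) = -0.3
var(U + W) = (1)²·5.25 + (1)²·5.76 + 2·(1)·(1)·-0.3 = 10.41

10.410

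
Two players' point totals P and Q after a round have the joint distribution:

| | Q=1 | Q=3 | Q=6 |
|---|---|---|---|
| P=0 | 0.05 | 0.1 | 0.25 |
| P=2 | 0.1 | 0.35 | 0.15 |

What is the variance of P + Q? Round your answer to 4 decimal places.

3.1900

E[P] = 1.2,  E[Q] = 3.9,  E[PQ] = 4.1
Var(P) = 2.4 − (1.2)² = 0.96;  Var(Q) = 18.6 − (3.9)² = 3.39
Cov(P,Q) = 4.1 − (1.2)(3.9) = -0.58
Var(P + Q) = (1)²·0.96 + (1)²·3.39 + 2·(1)·(1)·-0.58 = 3.19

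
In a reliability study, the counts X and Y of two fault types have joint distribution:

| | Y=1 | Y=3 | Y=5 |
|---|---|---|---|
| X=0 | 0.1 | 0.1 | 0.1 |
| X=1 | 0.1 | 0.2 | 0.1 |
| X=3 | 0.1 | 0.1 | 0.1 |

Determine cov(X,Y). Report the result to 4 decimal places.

E[X] = 1.3,  E[Y] = 3
E[XY] = 3.9
cov(X,Y) = E[XY] − E[X]E[Y] = 3.9 − (1.3)(3) = 0

0.0000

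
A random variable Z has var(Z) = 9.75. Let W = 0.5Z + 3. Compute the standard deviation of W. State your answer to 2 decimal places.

var(0.5Z + 3) = (0.5)²·9.75 = 2.4375
sd(W) = √2.4375 ≈ 1.56

1.56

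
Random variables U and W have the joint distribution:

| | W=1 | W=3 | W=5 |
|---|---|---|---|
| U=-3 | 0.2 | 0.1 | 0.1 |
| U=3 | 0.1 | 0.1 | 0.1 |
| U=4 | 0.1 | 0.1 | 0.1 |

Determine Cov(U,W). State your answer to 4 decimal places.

0.7800

E[U] = 0.9,  E[W] = 2.8
E[UW] = 3.3
Cov(U,W) = E[UW] − E[U]E[W] = 3.3 − (0.9)(2.8) = 0.78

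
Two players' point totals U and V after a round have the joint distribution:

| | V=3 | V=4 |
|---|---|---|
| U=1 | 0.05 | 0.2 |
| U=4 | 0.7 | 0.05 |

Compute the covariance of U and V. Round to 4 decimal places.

-0.4125

E[U] = 3.25,  E[V] = 3.25
E[UV] = 10.15
Cov(U,V) = E[UV] − E[U]E[V] = 10.15 − (3.25)(3.25) = -0.4125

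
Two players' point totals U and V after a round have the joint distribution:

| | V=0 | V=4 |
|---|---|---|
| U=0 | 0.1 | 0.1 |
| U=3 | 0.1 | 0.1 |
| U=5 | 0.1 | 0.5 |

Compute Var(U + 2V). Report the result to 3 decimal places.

E[U] = 3.6,  E[V] = 2.8,  E[UV] = 11.2
Var(U) = 16.8 − (3.6)² = 3.84;  Var(V) = 11.2 − (2.8)² = 3.36
Cov(U,V) = 11.2 − (3.6)(2.8) = 1.12
Var(U + 2V) = (1)²·3.84 + (2)²·3.36 + 2·(1)·(2)·1.12 = 21.76

21.760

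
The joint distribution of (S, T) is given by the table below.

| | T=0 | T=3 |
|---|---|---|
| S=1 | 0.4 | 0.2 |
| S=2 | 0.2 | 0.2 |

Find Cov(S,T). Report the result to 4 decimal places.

0.1200

E[S] = 1.4,  E[T] = 1.2
E[ST] = 1.8
Cov(S,T) = E[ST] − E[S]E[T] = 1.8 − (1.4)(1.2) = 0.12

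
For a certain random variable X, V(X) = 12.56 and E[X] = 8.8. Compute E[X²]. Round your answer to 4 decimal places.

E[X²] = V(X) + (E[X])² = 12.56 + (8.8)² = 90

90.0000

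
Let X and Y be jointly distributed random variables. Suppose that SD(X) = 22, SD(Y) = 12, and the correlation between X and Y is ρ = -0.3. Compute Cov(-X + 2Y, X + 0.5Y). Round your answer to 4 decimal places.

-458.8000

Var(X) = (22)² = 484;  Var(Y) = (12)² = 144
Cov(X,Y) = ρ·SD(X)·SD(Y) = -0.3·22·12 = -79.2
Cov(-X + 2Y, X + 0.5Y) = (-1)(1)Var(X) + (2)(0.5)Var(Y) + [(-1)(0.5) + (2)(1)]Cov(X,Y)
= -1·484 + 1·144 + 1.5·-79.2 = -458.8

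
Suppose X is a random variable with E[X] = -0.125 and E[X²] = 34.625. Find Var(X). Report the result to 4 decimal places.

34.6094

Var(X) = 34.625 − (-0.125)² = 34.609375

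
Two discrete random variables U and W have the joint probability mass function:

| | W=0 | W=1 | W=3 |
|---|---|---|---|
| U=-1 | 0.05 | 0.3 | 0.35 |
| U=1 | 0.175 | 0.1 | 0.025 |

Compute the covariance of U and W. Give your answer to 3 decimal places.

E[U] = -0.4,  E[W] = 1.525
E[UW] = -1.175
Cov(U,W) = E[UW] − E[U]E[W] = -1.175 − (-0.4)(1.525) = -0.565

-0.565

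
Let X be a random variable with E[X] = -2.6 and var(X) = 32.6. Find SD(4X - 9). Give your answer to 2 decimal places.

var(4X - 9) = (4)²·32.6 = 521.6
SD(4X - 9) = √521.6 ≈ 22.84

22.84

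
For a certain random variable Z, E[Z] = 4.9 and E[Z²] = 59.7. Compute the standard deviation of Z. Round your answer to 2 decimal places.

Var(Z) = 59.7 − (4.9)² = 35.69
σ(Z) = √35.69 ≈ 5.97

5.97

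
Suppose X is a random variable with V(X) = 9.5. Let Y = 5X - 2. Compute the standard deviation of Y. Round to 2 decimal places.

15.41

V(5X - 2) = (5)²·9.5 = 237.5
sd(Y) = √237.5 ≈ 15.41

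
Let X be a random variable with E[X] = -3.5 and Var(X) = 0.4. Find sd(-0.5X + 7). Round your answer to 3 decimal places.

Var(-0.5X + 7) = (-0.5)²·0.4 = 0.1
sd(-0.5X + 7) = √0.1 ≈ 0.316

0.316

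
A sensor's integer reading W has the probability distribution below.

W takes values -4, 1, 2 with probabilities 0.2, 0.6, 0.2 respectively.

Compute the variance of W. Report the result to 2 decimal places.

E[W] = (-4)(0.2) + (1)(0.6) + (2)(0.2) = 0.2
E[W²] = (-4)²(0.2) + (1)²(0.6) + (2)²(0.2) = 4.6
Var(W) = E[W²] − (E[W])² = 4.6 − (0.2)² = 4.56

4.56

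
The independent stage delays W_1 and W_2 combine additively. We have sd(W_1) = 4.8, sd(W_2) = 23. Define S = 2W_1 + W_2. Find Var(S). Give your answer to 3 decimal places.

621.160

Var(W_1) = 23.04, Var(W_2) = 529
By independence, Var(S) = (2)²Var(W_1) + (1)²Var(W_2)
= (2)²·23.04 + (1)²·529 = 621.16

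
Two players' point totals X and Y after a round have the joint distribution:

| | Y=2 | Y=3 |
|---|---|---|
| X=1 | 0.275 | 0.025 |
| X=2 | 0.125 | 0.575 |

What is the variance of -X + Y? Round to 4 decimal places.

E[X] = 1.7,  E[Y] = 2.6,  E[XY] = 4.575
Var(X) = 3.1 − (1.7)² = 0.21;  Var(Y) = 7 − (2.6)² = 0.24
Cov(X,Y) = 4.575 − (1.7)(2.6) = 0.155
Var(-X + Y) = (-1)²·0.21 + (1)²·0.24 + 2·(-1)·(1)·0.155 = 0.14

0.1400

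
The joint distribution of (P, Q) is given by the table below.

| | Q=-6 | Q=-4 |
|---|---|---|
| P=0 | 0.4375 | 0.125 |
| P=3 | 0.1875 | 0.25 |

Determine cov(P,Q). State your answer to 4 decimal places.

E[P] = 1.3125,  E[Q] = -5.25
E[PQ] = -6.375
cov(P,Q) = E[PQ] − E[P]E[Q] = -6.375 − (1.3125)(-5.25) = 0.515625

0.5156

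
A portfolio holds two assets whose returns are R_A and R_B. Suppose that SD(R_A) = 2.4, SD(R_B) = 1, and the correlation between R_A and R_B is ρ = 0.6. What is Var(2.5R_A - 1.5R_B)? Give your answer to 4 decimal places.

27.4500

Var(R_A) = (2.4)² = 5.76;  Var(R_B) = (1)² = 1
Cov(R_A,R_B) = ρ·SD(R_A)·SD(R_B) = 0.6·2.4·1 = 1.44
Var(2.5R_A - 1.5R_B) = (2.5)²·Var(R_A) + (-1.5)²·Var(R_B) + 2·(2.5)·(-1.5)·Cov(R_A,R_B)
= 6.25·5.76 + 2.25·1 + -7.5·1.44 = 27.45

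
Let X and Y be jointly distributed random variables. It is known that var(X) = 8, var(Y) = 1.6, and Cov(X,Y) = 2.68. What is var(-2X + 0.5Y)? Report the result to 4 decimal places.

27.0400

var(-2X + 0.5Y) = (-2)²·var(X) + (0.5)²·var(Y) + 2·(-2)·(0.5)·Cov(X,Y)
= 4·8 + 0.25·1.6 + -2·2.68 = 27.04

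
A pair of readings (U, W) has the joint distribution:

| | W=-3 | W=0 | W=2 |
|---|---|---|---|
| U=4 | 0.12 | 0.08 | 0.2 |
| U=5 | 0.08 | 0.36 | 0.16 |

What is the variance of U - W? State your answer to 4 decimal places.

3.4496

E[U] = 4.6,  E[W] = 0.12,  E[UW] = 0.56
V(U) = 21.4 − (4.6)² = 0.24;  V(W) = 3.24 − (0.12)² = 3.2256
Cov(U,W) = 0.56 − (4.6)(0.12) = 0.008
V(U - W) = (1)²·0.24 + (-1)²·3.2256 + 2·(1)·(-1)·0.008 = 3.4496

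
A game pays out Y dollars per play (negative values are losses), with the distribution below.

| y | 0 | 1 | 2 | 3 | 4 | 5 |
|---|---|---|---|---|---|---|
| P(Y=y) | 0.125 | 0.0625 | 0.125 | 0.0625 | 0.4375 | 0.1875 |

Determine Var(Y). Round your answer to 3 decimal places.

2.652

E[Y] = (0)(0.125) + (1)(0.0625) + (2)(0.125) + (3)(0.0625) + (4)(0.4375) + (5)(0.1875) = 3.1875
E[Y²] = (0)²(0.125) + (1)²(0.0625) + (2)²(0.125) + (3)²(0.0625) + (4)²(0.4375) + (5)²(0.1875) = 12.8125
Var(Y) = E[Y²] − (E[Y])² = 12.8125 − (3.1875)² = 2.65234375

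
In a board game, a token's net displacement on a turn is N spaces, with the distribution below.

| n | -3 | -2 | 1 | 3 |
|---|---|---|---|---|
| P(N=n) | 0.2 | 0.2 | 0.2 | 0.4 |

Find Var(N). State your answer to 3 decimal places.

E[N] = (-3)(0.2) + (-2)(0.2) + (1)(0.2) + (3)(0.4) = 0.4
E[N²] = (-3)²(0.2) + (-2)²(0.2) + (1)²(0.2) + (3)²(0.4) = 6.4
Var(N) = E[N²] − (E[N])² = 6.4 − (0.4)² = 6.24

6.240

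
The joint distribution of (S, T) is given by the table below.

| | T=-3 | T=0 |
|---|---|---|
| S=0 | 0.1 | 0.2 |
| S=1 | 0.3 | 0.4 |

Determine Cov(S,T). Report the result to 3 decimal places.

E[S] = 0.7,  E[T] = -1.2
E[ST] = -0.9
Cov(S,T) = E[ST] − E[S]E[T] = -0.9 − (0.7)(-1.2) = -0.06

-0.060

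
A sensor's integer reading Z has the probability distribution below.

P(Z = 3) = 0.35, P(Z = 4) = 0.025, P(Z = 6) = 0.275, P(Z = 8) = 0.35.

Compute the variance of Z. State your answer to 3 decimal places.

E[Z] = (3)(0.35) + (4)(0.025) + (6)(0.275) + (8)(0.35) = 5.6
E[Z²] = (3)²(0.35) + (4)²(0.025) + (6)²(0.275) + (8)²(0.35) = 35.85
var(Z) = E[Z²] − (E[Z])² = 35.85 − (5.6)² = 4.49

4.490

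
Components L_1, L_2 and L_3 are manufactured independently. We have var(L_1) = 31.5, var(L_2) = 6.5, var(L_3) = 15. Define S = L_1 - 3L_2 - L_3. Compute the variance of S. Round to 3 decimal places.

105.000

By independence, var(S) = (1)²var(L_1) + (-3)²var(L_2) + (-1)²var(L_3)
= (1)²·31.5 + (-3)²·6.5 + (-1)²·15 = 105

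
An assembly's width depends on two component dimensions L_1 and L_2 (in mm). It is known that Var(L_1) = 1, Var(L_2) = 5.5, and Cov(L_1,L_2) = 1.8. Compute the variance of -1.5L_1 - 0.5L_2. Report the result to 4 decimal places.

6.3250

Var(-1.5L_1 - 0.5L_2) = (-1.5)²·Var(L_1) + (-0.5)²·Var(L_2) + 2·(-1.5)·(-0.5)·Cov(L_1,L_2)
= 2.25·1 + 0.25·5.5 + 1.5·1.8 = 6.325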